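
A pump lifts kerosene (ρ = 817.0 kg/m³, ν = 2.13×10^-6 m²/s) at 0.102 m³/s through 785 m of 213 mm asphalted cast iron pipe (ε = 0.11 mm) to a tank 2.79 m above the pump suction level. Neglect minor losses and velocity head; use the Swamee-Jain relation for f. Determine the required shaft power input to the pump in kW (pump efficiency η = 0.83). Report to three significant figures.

V = 4Q/(πD²) = 2.863 m/s; Re = 2.86×10^5; ε/D = 5.16×10^-4; f = 0.01848
h_f = f(L/D)V²/2g = 28.45 m
Total head H = z + h_f = 2.79 + 28.45 = 31.24 m
P_hyd = ρgQH = 817.0·9.81·0.102·31.24 = 25.54 kW
P_shaft = P_hyd/η = 25.54/0.83 = 30.77 kW

P_shaft ≈ 30.8 kW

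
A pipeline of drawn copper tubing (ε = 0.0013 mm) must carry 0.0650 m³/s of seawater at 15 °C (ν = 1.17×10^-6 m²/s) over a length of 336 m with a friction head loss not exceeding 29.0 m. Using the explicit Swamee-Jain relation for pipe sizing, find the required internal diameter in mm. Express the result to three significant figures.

Swamee-Jain (Type III): D = 0.66·[ε^1.25·(LQ²/(gh_f))^4.75 + ν·Q^9.4·(L/(gh_f))^5.2]^0.04
LQ²/(gh_f) = 0.004990; L/(gh_f) = 1.181
Term 1 = ε^1.25·(…)^4.75 = 5.11×10^-19; Term 2 = ν·Q^9.4·(…)^5.2 = 1.93×10^-17
D = 0.66·(5.11×10^-19 + 1.93×10^-17)^0.04 = 0.1417 m = 142 mm
Check: V = 4.12 m/s, Re = 4.99×10^5, f = 0.01324, h_f = 27.2 m ≈ 29.0 m ✓

D ≈ 142 mm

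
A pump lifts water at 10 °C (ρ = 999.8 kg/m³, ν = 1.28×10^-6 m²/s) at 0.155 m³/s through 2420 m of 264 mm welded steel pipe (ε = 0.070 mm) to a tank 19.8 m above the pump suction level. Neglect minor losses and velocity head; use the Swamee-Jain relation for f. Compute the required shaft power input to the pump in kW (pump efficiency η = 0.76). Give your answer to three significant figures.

P_shaft ≈ 159 kW

V = 4Q/(πD²) = 2.832 m/s; Re = 5.84×10^5; ε/D = 2.65×10^-4; f = 0.01591
h_f = f(L/D)V²/2g = 59.61 m
Total head H = z + h_f = 19.8 + 59.61 = 79.41 m
P_hyd = ρgQH = 999.8·9.81·0.155·79.41 = 120.7 kW
P_shaft = P_hyd/η = 120.7/0.76 = 158.9 kW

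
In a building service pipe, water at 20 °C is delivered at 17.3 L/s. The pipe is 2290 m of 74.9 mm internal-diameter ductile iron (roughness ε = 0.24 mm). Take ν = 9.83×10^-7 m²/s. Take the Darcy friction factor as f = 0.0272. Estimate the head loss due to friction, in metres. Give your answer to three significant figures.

V = 4Q/(πD²) = 4·0.0173/(π·0.0749²) = 3.926 m/s
h_f = f(L/D)V²/(2g) = 0.02720·(2290/0.0749)·3.926²/(2·9.81) = 653.4 m

h_f ≈ 653 m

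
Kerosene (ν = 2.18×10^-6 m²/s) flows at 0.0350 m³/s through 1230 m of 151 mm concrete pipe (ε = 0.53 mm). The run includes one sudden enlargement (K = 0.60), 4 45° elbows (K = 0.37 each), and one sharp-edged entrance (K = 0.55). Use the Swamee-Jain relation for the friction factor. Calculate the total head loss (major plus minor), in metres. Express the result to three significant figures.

V = 4Q/(πD²) = 1.954 m/s; V²/2g = 0.1947 m
Re = 1.35×10^5, ε/D = 0.00351 → f = 0.02846 (Swamee-Jain)
Major: h_f = f(L/D)·V²/2g = 0.02846·8146·0.1947 = 45.13 m
Minor: ΣK = 2.63; h_m = ΣK·V²/2g = 0.5120 m
Total H_L = 45.13 + 0.5120 = 45.65 m

H_L ≈ 45.6 m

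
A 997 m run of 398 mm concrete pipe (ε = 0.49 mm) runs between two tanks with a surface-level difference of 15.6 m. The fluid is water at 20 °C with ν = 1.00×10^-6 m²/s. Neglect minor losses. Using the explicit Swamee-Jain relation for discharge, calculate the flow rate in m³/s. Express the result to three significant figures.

Swamee-Jain (Type II): Q = -0.965·√(gD⁵h_f/L)·ln[ε/(3.7D) + √(3.17ν²L/(gD³h_f))]
√(gD⁵h_f/L) = √(9.81·0.398⁵·15.6/997) = 0.03915
ε/(3.7D) = 3.33×10^-4; √(3.17ν²L/(gD³h_f)) = 1.81×10^-5
Q = -0.965·0.03915·ln(3.508×10^-4) = 0.3006 m³/s
Check: V = 2.42 m/s, Re = 9.62×10^5, f = 0.02103, h_f = 15.7 m ≈ 15.6 m ✓

Q ≈ 0.301 m³/s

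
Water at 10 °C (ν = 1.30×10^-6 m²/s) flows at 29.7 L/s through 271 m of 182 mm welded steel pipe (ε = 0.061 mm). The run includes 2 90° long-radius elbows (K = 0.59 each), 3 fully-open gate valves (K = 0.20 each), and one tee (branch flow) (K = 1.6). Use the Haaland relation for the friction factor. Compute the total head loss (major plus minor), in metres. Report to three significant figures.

H_L ≈ 2.02 m

V = 4Q/(πD²) = 1.142 m/s; V²/2g = 0.06643 m
Re = 1.60×10^5, ε/D = 3.35×10^-4 → f = 0.01818 (Haaland)
Major: h_f = f(L/D)·V²/2g = 0.01818·1489·0.06643 = 1.798 m
Minor: ΣK = 3.38; h_m = ΣK·V²/2g = 0.2245 m
Total H_L = 1.798 + 0.2245 = 2.022 m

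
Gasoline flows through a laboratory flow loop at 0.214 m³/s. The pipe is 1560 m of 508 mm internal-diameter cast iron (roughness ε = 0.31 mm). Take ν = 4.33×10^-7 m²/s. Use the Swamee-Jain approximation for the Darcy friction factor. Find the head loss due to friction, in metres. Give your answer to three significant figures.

V = 4Q/(πD²) = 4·0.214/(π·0.508²) = 1.056 m/s
Re = VD/ν = 1.056·0.508/4.33×10^-7 = 1.24×10^6 → turbulent
ε/D = 0.31/508 = 6.10×10^-4
Swamee-Jain: f = 0.01791
h_f = f(L/D)V²/(2g) = 0.01791·(1560/0.508)·1.056²/(2·9.81) = 3.126 m

h_f ≈ 3.13 m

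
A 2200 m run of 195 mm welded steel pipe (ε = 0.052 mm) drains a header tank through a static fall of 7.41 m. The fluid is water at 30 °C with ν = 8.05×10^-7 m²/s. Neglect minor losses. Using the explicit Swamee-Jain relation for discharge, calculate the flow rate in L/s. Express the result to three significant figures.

Q ≈ 25.7 L/s

Swamee-Jain (Type II): Q = -0.965·√(gD⁵h_f/L)·ln[ε/(3.7D) + √(3.17ν²L/(gD³h_f))]
√(gD⁵h_f/L) = √(9.81·0.195⁵·7.41/2200) = 0.003052
ε/(3.7D) = 7.21×10^-5; √(3.17ν²L/(gD³h_f)) = 9.16×10^-5
Q = -0.965·0.003052·ln(1.636×10^-4) = 0.02568 m³/s
Check: V = 0.860 m/s, Re = 2.08×10^5, f = 0.01749, h_f = 7.44 m ≈ 7.41 m ✓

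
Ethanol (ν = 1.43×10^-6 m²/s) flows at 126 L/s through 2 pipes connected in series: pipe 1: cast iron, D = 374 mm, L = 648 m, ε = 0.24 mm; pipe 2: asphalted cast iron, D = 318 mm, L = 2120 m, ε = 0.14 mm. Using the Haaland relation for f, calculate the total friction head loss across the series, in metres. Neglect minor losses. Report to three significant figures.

H ≈ 17.2 m

Pipe 1: V = 1.147 m/s, Re = 3.00×10^5, ε/D = 6.42×10^-4, f = 0.01885, h_1 = f(L/D)V²/2g = 2.190 m
Pipe 2: V = 1.586 m/s, Re = 3.53×10^5, ε/D = 4.40×10^-4, f = 0.01753, h_2 = f(L/D)V²/2g = 14.99 m
Series → Q common, losses add: H = Σh = 17.18 m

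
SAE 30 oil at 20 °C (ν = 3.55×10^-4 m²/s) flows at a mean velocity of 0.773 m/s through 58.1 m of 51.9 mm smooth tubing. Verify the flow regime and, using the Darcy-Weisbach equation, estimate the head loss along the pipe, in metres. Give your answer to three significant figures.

h_f ≈ 19.3 m

Re = VD/ν = 0.773·0.05190/3.55×10^-4 = 113 → laminar (Re < 2300)
f = 64/Re = 0.5663
h_f = f(L/D)V²/(2g) = 0.5663·(58.1/0.05190)·0.773²/(2·9.81) = 19.31 m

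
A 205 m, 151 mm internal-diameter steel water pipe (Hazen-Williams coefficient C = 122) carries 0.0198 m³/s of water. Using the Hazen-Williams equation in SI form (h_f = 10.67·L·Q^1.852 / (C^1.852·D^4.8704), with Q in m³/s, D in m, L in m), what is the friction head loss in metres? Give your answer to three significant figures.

h_f = 10.67·205·0.0198^1.852 / (122^1.852·0.151^4.8704) = 2.090 m

h_f ≈ 2.09 m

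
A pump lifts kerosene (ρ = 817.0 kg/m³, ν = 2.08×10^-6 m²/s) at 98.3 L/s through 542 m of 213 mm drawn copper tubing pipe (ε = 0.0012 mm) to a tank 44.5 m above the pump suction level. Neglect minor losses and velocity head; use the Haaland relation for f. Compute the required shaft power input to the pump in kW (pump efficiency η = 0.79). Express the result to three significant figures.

P_shaft ≈ 58.7 kW

V = 4Q/(πD²) = 2.759 m/s; Re = 2.83×10^5; ε/D = 5.63×10^-6; f = 0.01455
h_f = f(L/D)V²/2g = 14.36 m
Total head H = z + h_f = 44.5 + 14.36 = 58.86 m
P_hyd = ρgQH = 817.0·9.81·0.0983·58.86 = 46.37 kW
P_shaft = P_hyd/η = 46.37/0.79 = 58.70 kW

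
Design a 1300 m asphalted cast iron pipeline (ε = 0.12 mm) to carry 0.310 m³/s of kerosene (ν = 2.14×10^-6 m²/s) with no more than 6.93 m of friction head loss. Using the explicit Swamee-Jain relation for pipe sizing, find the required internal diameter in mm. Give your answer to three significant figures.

D ≈ 482 mm

Swamee-Jain (Type III): D = 0.66·[ε^1.25·(LQ²/(gh_f))^4.75 + ν·Q^9.4·(L/(gh_f))^5.2]^0.04
LQ²/(gh_f) = 1.838; L/(gh_f) = 19.12
Term 1 = ε^1.25·(…)^4.75 = 2.26×10^-4; Term 2 = ν·Q^9.4·(…)^5.2 = 1.63×10^-4
D = 0.66·(2.26×10^-4 + 1.63×10^-4)^0.04 = 0.4821 m = 482 mm
Check: V = 1.70 m/s, Re = 3.83×10^5, f = 0.01631, h_f = 6.46 m ≈ 6.93 m ✓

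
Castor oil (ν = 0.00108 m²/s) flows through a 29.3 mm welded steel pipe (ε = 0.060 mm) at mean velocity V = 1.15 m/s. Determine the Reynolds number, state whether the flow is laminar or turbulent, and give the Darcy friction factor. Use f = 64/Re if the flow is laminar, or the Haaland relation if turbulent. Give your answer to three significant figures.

Re ≈ 31.2; laminar; f = 64/Re ≈ 2.05

Re = VD/ν = 1.150·0.0293/0.00108 = 31.2
Re < 2300 → laminar → f = 64/Re = 2.051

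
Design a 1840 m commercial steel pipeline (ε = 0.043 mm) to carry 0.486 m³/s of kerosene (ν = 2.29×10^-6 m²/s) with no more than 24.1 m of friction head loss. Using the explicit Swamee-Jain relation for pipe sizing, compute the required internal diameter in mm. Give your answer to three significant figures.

Swamee-Jain (Type III): D = 0.66·[ε^1.25·(LQ²/(gh_f))^4.75 + ν·Q^9.4·(L/(gh_f))^5.2]^0.04
LQ²/(gh_f) = 1.838; L/(gh_f) = 7.783
Term 1 = ε^1.25·(…)^4.75 = 6.28×10^-5; Term 2 = ν·Q^9.4·(…)^5.2 = 1.12×10^-4
D = 0.66·(6.28×10^-5 + 1.12×10^-4)^0.04 = 0.4669 m = 467 mm
Check: V = 2.84 m/s, Re = 5.79×10^5, f = 0.01413, h_f = 22.9 m ≈ 24.1 m ✓

D ≈ 467 mm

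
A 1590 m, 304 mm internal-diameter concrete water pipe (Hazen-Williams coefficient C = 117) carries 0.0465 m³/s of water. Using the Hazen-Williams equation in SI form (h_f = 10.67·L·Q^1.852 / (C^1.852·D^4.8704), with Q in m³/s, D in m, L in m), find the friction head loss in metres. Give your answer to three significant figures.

h_f = 10.67·1590·0.0465^1.852 / (117^1.852·0.304^4.8704) = 2.818 m

h_f ≈ 2.82 m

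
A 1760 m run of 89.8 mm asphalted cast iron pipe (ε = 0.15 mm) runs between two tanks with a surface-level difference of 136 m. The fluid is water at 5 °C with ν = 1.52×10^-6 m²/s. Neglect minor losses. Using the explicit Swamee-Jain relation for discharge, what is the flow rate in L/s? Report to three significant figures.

Q ≈ 15.2 L/s

Swamee-Jain (Type II): Q = -0.965·√(gD⁵h_f/L)·ln[ε/(3.7D) + √(3.17ν²L/(gD³h_f))]
√(gD⁵h_f/L) = √(9.81·0.0898⁵·136/1760) = 0.002104
ε/(3.7D) = 4.51×10^-4; √(3.17ν²L/(gD³h_f)) = 1.16×10^-4
Q = -0.965·0.002104·ln(5.670×10^-4) = 0.01518 m³/s
Check: V = 2.40 m/s, Re = 1.42×10^5, f = 0.02391, h_f = 137 m ≈ 136 m ✓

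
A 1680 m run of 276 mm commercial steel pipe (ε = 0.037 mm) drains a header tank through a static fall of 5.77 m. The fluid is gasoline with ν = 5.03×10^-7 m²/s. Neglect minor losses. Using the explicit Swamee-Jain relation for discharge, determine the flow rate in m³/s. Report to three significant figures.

Swamee-Jain (Type II): Q = -0.965·√(gD⁵h_f/L)·ln[ε/(3.7D) + √(3.17ν²L/(gD³h_f))]
√(gD⁵h_f/L) = √(9.81·0.276⁵·5.77/1680) = 0.007346
ε/(3.7D) = 3.62×10^-5; √(3.17ν²L/(gD³h_f)) = 3.36×10^-5
Q = -0.965·0.007346·ln(6.988×10^-5) = 0.06783 m³/s
Check: V = 1.13 m/s, Re = 6.22×10^5, f = 0.01454, h_f = 5.80 m ≈ 5.77 m ✓

Q ≈ 0.0678 m³/s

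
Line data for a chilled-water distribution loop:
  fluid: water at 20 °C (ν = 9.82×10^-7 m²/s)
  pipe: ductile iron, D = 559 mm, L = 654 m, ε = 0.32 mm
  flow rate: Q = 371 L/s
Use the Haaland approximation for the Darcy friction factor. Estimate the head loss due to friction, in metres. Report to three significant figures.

h_f ≈ 2.41 m

V = 4Q/(πD²) = 4·0.371/(π·0.559²) = 1.512 m/s
Re = VD/ν = 1.512·0.559/9.82×10^-7 = 8.61×10^5 → turbulent
ε/D = 0.32/559 = 5.72×10^-4
Haaland: f = 0.01771
h_f = f(L/D)V²/(2g) = 0.01771·(654/0.559)·1.512²/(2·9.81) = 2.414 m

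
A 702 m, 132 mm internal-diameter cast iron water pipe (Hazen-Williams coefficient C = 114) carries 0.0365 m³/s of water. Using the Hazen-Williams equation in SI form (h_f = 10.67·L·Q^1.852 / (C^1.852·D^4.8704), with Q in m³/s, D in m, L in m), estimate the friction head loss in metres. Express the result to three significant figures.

h_f ≈ 48.5 m

h_f = 10.67·702·0.0365^1.852 / (114^1.852·0.132^4.8704) = 48.49 m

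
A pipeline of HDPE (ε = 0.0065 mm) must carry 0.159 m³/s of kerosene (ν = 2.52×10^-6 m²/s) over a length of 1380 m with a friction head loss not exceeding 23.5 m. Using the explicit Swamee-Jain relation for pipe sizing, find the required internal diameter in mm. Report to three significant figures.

D ≈ 287 mm

Swamee-Jain (Type III): D = 0.66·[ε^1.25·(LQ²/(gh_f))^4.75 + ν·Q^9.4·(L/(gh_f))^5.2]^0.04
LQ²/(gh_f) = 0.1513; L/(gh_f) = 5.986
Term 1 = ε^1.25·(…)^4.75 = 4.18×10^-11; Term 2 = ν·Q^9.4·(…)^5.2 = 8.62×10^-10
D = 0.66·(4.18×10^-11 + 8.62×10^-10)^0.04 = 0.2869 m = 287 mm
Check: V = 2.46 m/s, Re = 2.80×10^5, f = 0.01481, h_f = 22.0 m ≈ 23.5 m ✓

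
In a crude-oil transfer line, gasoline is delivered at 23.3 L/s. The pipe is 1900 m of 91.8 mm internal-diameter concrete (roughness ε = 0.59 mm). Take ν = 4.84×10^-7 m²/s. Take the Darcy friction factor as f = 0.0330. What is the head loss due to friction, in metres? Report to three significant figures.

h_f ≈ 431 m

V = 4Q/(πD²) = 4·0.0233/(π·0.0918²) = 3.520 m/s
h_f = f(L/D)V²/(2g) = 0.03300·(1900/0.0918)·3.520²/(2·9.81) = 431.4 m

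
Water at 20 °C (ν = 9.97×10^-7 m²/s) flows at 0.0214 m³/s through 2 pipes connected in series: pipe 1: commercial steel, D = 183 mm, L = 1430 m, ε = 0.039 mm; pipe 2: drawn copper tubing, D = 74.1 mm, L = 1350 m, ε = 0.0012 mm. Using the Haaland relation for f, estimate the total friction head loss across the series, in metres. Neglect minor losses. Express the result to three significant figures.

Pipe 1: V = 0.8136 m/s, Re = 1.49×10^5, ε/D = 2.13×10^-4, f = 0.01765, h_1 = f(L/D)V²/2g = 4.655 m
Pipe 2: V = 4.962 m/s, Re = 3.69×10^5, ε/D = 1.62×10^-5, f = 0.01396, h_2 = f(L/D)V²/2g = 319.1 m
Series → Q common, losses add: H = Σh = 323.8 m

H ≈ 324 m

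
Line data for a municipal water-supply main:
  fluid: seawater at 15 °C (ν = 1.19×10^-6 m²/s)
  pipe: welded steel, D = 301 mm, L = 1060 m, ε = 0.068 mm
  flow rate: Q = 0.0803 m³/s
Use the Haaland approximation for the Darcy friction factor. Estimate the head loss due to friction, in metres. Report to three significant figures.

V = 4Q/(πD²) = 4·0.0803/(π·0.301²) = 1.128 m/s
Re = VD/ν = 1.128·0.301/1.19×10^-6 = 2.85×10^5 → turbulent
ε/D = 0.068/301 = 2.26×10^-4
Haaland: f = 0.01635
h_f = f(L/D)V²/(2g) = 0.01635·(1060/0.301)·1.128²/(2·9.81) = 3.737 m

h_f ≈ 3.74 m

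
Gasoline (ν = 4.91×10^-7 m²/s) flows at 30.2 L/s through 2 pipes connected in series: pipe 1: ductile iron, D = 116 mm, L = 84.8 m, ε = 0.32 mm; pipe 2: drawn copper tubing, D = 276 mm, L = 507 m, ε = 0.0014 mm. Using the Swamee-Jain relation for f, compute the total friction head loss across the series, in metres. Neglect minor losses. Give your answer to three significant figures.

Pipe 1: V = 2.858 m/s, Re = 6.75×10^5, ε/D = 0.00276, f = 0.02586, h_1 = f(L/D)V²/2g = 7.870 m
Pipe 2: V = 0.5048 m/s, Re = 2.84×10^5, ε/D = 5.07×10^-6, f = 0.01458, h_2 = f(L/D)V²/2g = 0.3479 m
Series → Q common, losses add: H = Σh = 8.217 m

H ≈ 8.22 m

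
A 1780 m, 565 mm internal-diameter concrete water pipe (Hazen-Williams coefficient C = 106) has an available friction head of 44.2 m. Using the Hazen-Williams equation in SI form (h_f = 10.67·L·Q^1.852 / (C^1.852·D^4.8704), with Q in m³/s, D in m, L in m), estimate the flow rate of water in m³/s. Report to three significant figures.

Rearranging: Q = [h_f·C^1.852·D^4.8704 / (10.67·L)]^(1/1.852)
Q = [44.2·106^1.852·0.565^4.8704 / (10.67·1780)]^0.540 = 0.8942 m³/s

Q ≈ 0.894 m³/s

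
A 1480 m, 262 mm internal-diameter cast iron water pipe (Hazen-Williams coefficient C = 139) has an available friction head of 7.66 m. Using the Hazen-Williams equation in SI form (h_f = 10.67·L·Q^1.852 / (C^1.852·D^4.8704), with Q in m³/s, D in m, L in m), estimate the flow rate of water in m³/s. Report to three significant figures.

Q ≈ 0.0666 m³/s

Rearranging: Q = [h_f·C^1.852·D^4.8704 / (10.67·L)]^(1/1.852)
Q = [7.66·139^1.852·0.262^4.8704 / (10.67·1480)]^0.540 = 0.06664 m³/s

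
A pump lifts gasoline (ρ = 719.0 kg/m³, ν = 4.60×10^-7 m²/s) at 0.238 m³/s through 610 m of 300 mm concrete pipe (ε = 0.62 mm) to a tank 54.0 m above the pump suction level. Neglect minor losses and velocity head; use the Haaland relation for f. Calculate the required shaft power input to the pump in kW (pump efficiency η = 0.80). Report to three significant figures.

P_shaft ≈ 172 kW

V = 4Q/(πD²) = 3.367 m/s; Re = 2.20×10^6; ε/D = 0.00207; f = 0.02375
h_f = f(L/D)V²/2g = 27.90 m
Total head H = z + h_f = 54.0 + 27.90 = 81.90 m
P_hyd = ρgQH = 719.0·9.81·0.238·81.90 = 137.5 kW
P_shaft = P_hyd/η = 137.5/0.80 = 171.9 kW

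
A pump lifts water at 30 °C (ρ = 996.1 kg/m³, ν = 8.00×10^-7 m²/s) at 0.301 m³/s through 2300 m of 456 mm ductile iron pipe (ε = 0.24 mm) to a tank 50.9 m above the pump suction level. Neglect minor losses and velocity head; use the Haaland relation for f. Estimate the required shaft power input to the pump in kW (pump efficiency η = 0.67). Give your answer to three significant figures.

V = 4Q/(πD²) = 1.843 m/s; Re = 1.05×10^6; ε/D = 5.26×10^-4; f = 0.01733
h_f = f(L/D)V²/2g = 15.14 m
Total head H = z + h_f = 50.9 + 15.14 = 66.04 m
P_hyd = ρgQH = 996.1·9.81·0.301·66.04 = 194.2 kW
P_shaft = P_hyd/η = 194.2/0.67 = 289.9 kW

P_shaft ≈ 290 kW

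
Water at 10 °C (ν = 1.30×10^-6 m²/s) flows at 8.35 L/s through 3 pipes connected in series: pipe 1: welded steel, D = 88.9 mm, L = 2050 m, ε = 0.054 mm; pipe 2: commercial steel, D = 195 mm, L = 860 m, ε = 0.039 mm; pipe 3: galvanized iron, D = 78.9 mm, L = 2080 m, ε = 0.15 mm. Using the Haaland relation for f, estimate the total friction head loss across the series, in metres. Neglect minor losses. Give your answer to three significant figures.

H ≈ 141 m

Pipe 1: V = 1.345 m/s, Re = 9.20×10^4, ε/D = 6.07×10^-4, f = 0.02071, h_1 = f(L/D)V²/2g = 44.05 m
Pipe 2: V = 0.2796 m/s, Re = 4.19×10^4, ε/D = 2.00×10^-4, f = 0.02209, h_2 = f(L/D)V²/2g = 0.3882 m
Pipe 3: V = 1.708 m/s, Re = 1.04×10^5, ε/D = 0.00190, f = 0.02466, h_3 = f(L/D)V²/2g = 96.65 m
Series → Q common, losses add: H = Σh = 141.1 m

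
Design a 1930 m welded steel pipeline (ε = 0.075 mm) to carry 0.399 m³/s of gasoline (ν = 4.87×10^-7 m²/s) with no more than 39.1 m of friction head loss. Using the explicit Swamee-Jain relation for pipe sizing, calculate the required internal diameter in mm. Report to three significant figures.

Swamee-Jain (Type III): D = 0.66·[ε^1.25·(LQ²/(gh_f))^4.75 + ν·Q^9.4·(L/(gh_f))^5.2]^0.04
LQ²/(gh_f) = 0.8010; L/(gh_f) = 5.032
Term 1 = ε^1.25·(…)^4.75 = 2.43×10^-6; Term 2 = ν·Q^9.4·(…)^5.2 = 3.85×10^-7
D = 0.66·(2.43×10^-6 + 3.85×10^-7)^0.04 = 0.3959 m = 396 mm
Check: V = 3.24 m/s, Re = 2.64×10^6, f = 0.01406, h_f = 36.7 m ≈ 39.1 m ✓

D ≈ 396 mm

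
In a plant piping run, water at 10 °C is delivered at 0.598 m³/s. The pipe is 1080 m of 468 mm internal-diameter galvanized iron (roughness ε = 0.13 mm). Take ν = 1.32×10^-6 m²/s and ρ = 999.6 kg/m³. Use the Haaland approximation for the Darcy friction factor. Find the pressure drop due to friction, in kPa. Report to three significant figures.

V = 4Q/(πD²) = 4·0.598/(π·0.468²) = 3.476 m/s
Re = VD/ν = 3.476·0.468/1.32×10^-6 = 1.23×10^6 → turbulent
ε/D = 0.13/468 = 2.78×10^-4
Haaland: f = 0.01528
h_f = f(L/D)V²/(2g) = 0.01528·(1080/0.468)·3.476²/(2·9.81) = 21.72 m
Δp = ρg·h_f = 999.6·9.81·21.72 = 212.9 kPa

Δp ≈ 213 kPa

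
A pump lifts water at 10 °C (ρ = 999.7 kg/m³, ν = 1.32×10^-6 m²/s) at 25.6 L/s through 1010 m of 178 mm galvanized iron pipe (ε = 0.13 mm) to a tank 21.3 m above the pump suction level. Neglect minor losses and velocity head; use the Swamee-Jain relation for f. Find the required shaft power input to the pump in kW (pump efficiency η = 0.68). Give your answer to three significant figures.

P_shaft ≈ 10.2 kW

V = 4Q/(πD²) = 1.029 m/s; Re = 1.39×10^5; ε/D = 7.30×10^-4; f = 0.02067
h_f = f(L/D)V²/2g = 6.325 m
Total head H = z + h_f = 21.3 + 6.325 = 27.63 m
P_hyd = ρgQH = 999.7·9.81·0.0256·27.63 = 6.936 kW
P_shaft = P_hyd/η = 6.936/0.68 = 10.20 kW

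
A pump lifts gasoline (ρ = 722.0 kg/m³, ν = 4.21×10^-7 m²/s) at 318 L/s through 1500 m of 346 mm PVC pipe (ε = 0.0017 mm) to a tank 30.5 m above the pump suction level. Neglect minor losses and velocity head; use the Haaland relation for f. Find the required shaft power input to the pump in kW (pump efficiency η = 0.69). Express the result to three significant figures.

P_shaft ≈ 182 kW

V = 4Q/(πD²) = 3.382 m/s; Re = 2.78×10^6; ε/D = 4.91×10^-6; f = 0.010000
h_f = f(L/D)V²/2g = 25.27 m
Total head H = z + h_f = 30.5 + 25.27 = 55.77 m
P_hyd = ρgQH = 722.0·9.81·0.318·55.77 = 125.6 kW
P_shaft = P_hyd/η = 125.6/0.69 = 182.1 kW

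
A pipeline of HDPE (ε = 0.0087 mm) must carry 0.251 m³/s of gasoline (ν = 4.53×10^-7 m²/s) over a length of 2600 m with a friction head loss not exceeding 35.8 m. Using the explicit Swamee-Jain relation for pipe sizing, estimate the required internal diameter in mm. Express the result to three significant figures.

Swamee-Jain (Type III): D = 0.66·[ε^1.25·(LQ²/(gh_f))^4.75 + ν·Q^9.4·(L/(gh_f))^5.2]^0.04
LQ²/(gh_f) = 0.4664; L/(gh_f) = 7.403
Term 1 = ε^1.25·(…)^4.75 = 1.26×10^-8; Term 2 = ν·Q^9.4·(…)^5.2 = 3.42×10^-8
D = 0.66·(1.26×10^-8 + 3.42×10^-8)^0.04 = 0.3360 m = 336 mm
Check: V = 2.83 m/s, Re = 2.10×10^6, f = 0.01119, h_f = 35.3 m ≈ 35.8 m ✓

D ≈ 336 mm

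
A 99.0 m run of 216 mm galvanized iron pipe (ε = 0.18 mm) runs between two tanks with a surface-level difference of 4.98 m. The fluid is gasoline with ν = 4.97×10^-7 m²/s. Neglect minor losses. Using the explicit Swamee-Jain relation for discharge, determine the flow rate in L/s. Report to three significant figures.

Swamee-Jain (Type II): Q = -0.965·√(gD⁵h_f/L)·ln[ε/(3.7D) + √(3.17ν²L/(gD³h_f))]
√(gD⁵h_f/L) = √(9.81·0.216⁵·4.98/99.0) = 0.01523
ε/(3.7D) = 2.25×10^-4; √(3.17ν²L/(gD³h_f)) = 1.25×10^-5
Q = -0.965·0.01523·ln(2.378×10^-4) = 0.1227 m³/s
Check: V = 3.35 m/s, Re = 1.45×10^6, f = 0.01911, h_f = 5.00 m ≈ 4.98 m ✓

Q ≈ 123 L/s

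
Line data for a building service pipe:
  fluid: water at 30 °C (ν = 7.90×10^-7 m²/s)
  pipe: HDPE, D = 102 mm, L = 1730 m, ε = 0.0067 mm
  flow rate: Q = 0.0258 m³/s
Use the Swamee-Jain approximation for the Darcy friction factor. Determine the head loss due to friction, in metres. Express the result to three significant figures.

h_f ≈ 124 m

V = 4Q/(πD²) = 4·0.0258/(π·0.102²) = 3.157 m/s
Re = VD/ν = 3.157·0.102/7.90×10^-7 = 4.08×10^5 → turbulent
ε/D = 0.0067/102 = 6.57×10^-5
Swamee-Jain: f = 0.01444
h_f = f(L/D)V²/(2g) = 0.01444·(1730/0.102)·3.157²/(2·9.81) = 124.4 m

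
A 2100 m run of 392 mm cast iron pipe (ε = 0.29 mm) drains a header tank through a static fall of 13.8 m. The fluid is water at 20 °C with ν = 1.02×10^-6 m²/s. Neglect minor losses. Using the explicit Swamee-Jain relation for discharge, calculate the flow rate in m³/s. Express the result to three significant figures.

Swamee-Jain (Type II): Q = -0.965·√(gD⁵h_f/L)·ln[ε/(3.7D) + √(3.17ν²L/(gD³h_f))]
√(gD⁵h_f/L) = √(9.81·0.392⁵·13.8/2100) = 0.02443
ε/(3.7D) = 2.00×10^-4; √(3.17ν²L/(gD³h_f)) = 2.91×10^-5
Q = -0.965·0.02443·ln(2.291×10^-4) = 0.1976 m³/s
Check: V = 1.64 m/s, Re = 6.29×10^5, f = 0.01898, h_f = 13.9 m ≈ 13.8 m ✓

Q ≈ 0.198 m³/s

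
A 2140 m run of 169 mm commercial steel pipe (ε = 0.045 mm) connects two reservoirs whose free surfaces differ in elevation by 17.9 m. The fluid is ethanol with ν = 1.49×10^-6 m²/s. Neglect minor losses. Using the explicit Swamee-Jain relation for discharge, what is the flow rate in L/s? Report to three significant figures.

Swamee-Jain (Type II): Q = -0.965·√(gD⁵h_f/L)·ln[ε/(3.7D) + √(3.17ν²L/(gD³h_f))]
√(gD⁵h_f/L) = √(9.81·0.169⁵·17.9/2140) = 0.003363
ε/(3.7D) = 7.20×10^-5; √(3.17ν²L/(gD³h_f)) = 1.33×10^-4
Q = -0.965·0.003363·ln(2.053×10^-4) = 0.02756 m³/s
Check: V = 1.23 m/s, Re = 1.39×10^5, f = 0.01841, h_f = 17.9 m ≈ 17.9 m ✓

Q ≈ 27.6 L/s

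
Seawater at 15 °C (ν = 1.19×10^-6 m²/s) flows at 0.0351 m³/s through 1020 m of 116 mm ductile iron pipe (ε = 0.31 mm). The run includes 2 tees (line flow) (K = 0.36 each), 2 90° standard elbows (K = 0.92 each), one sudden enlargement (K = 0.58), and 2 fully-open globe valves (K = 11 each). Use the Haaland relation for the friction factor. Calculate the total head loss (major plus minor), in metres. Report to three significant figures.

V = 4Q/(πD²) = 3.321 m/s; V²/2g = 0.5622 m
Re = 3.24×10^5, ε/D = 0.00267 → f = 0.02579 (Haaland)
Major: h_f = f(L/D)·V²/2g = 0.02579·8793·0.5622 = 127.5 m
Minor: ΣK = 25.1; h_m = ΣK·V²/2g = 14.13 m
Total H_L = 127.5 + 14.13 = 141.6 m

H_L ≈ 142 m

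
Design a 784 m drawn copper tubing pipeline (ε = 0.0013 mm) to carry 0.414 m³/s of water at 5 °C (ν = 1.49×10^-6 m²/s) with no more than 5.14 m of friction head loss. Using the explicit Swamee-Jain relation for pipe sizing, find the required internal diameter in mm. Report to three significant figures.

Swamee-Jain (Type III): D = 0.66·[ε^1.25·(LQ²/(gh_f))^4.75 + ν·Q^9.4·(L/(gh_f))^5.2]^0.04
LQ²/(gh_f) = 2.665; L/(gh_f) = 15.55
Term 1 = ε^1.25·(…)^4.75 = 4.62×10^-6; Term 2 = ν·Q^9.4·(…)^5.2 = 5.88×10^-4
D = 0.66·(4.62×10^-6 + 5.88×10^-4)^0.04 = 0.4903 m = 490 mm
Check: V = 2.19 m/s, Re = 7.22×10^5, f = 0.01233, h_f = 4.83 m ≈ 5.14 m ✓

D ≈ 490 mm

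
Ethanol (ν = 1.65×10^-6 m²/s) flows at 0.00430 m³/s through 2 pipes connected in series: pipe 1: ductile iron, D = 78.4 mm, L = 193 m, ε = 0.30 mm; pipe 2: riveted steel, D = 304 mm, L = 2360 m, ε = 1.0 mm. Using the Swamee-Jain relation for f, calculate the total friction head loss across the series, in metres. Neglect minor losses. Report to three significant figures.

H ≈ 3.12 m

Pipe 1: V = 0.8907 m/s, Re = 4.23×10^4, ε/D = 0.00383, f = 0.03088, h_1 = f(L/D)V²/2g = 3.074 m
Pipe 2: V = 0.05924 m/s, Re = 1.09×10^4, ε/D = 0.00329, f = 0.03551, h_2 = f(L/D)V²/2g = 0.04931 m
Series → Q common, losses add: H = Σh = 3.123 m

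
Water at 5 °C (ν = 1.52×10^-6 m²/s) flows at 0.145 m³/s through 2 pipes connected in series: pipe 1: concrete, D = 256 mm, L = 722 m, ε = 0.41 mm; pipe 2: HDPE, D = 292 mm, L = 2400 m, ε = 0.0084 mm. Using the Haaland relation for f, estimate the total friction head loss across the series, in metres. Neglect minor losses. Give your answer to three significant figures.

H ≈ 52.8 m

Pipe 1: V = 2.817 m/s, Re = 4.74×10^5, ε/D = 0.00160, f = 0.02254, h_1 = f(L/D)V²/2g = 25.71 m
Pipe 2: V = 2.165 m/s, Re = 4.16×10^5, ε/D = 2.88×10^-5, f = 0.01381, h_2 = f(L/D)V²/2g = 27.12 m
Series → Q common, losses add: H = Σh = 52.83 m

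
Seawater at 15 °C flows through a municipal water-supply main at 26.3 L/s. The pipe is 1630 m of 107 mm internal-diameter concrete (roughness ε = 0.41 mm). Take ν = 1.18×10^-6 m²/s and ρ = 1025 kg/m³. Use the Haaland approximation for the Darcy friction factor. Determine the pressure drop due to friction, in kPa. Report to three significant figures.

V = 4Q/(πD²) = 4·0.0263/(π·0.107²) = 2.925 m/s
Re = VD/ν = 2.925·0.107/1.18×10^-6 = 2.65×10^5 → turbulent
ε/D = 0.41/107 = 0.00383
Haaland: f = 0.02851
h_f = f(L/D)V²/(2g) = 0.02851·(1630/0.107)·2.925²/(2·9.81) = 189.3 m
Δp = ρg·h_f = 1025·9.81·189.3 = 1904 kPa

Δp ≈ 1900 kPa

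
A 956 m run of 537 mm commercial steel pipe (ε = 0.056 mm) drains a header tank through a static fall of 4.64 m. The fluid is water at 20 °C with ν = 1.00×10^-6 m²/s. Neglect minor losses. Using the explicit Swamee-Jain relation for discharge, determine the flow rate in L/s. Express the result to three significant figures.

Swamee-Jain (Type II): Q = -0.965·√(gD⁵h_f/L)·ln[ε/(3.7D) + √(3.17ν²L/(gD³h_f))]
√(gD⁵h_f/L) = √(9.81·0.537⁵·4.64/956) = 0.04611
ε/(3.7D) = 2.82×10^-5; √(3.17ν²L/(gD³h_f)) = 2.07×10^-5
Q = -0.965·0.04611·ln(4.892×10^-5) = 0.4416 m³/s
Check: V = 1.95 m/s, Re = 1.05×10^6, f = 0.01352, h_f = 4.66 m ≈ 4.64 m ✓

Q ≈ 442 L/s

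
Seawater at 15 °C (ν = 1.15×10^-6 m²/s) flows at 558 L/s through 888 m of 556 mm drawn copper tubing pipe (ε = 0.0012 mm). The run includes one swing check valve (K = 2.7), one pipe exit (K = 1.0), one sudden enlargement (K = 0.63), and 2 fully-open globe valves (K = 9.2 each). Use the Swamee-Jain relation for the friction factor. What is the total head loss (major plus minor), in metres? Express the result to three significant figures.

H_L ≈ 11.0 m

V = 4Q/(πD²) = 2.298 m/s; V²/2g = 0.2692 m
Re = 1.11×10^6, ε/D = 2.16×10^-6 → f = 0.01146 (Swamee-Jain)
Major: h_f = f(L/D)·V²/2g = 0.01146·1597·0.2692 = 4.928 m
Minor: ΣK = 22.7; h_m = ΣK·V²/2g = 6.119 m
Total H_L = 4.928 + 6.119 = 11.05 m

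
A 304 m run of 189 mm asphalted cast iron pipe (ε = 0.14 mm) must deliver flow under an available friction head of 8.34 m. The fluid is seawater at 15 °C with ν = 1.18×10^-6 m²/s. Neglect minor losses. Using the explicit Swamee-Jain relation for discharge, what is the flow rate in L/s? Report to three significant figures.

Q ≈ 64.5 L/s

Swamee-Jain (Type II): Q = -0.965·√(gD⁵h_f/L)·ln[ε/(3.7D) + √(3.17ν²L/(gD³h_f))]
√(gD⁵h_f/L) = √(9.81·0.189⁵·8.34/304) = 0.008056
ε/(3.7D) = 2.00×10^-4; √(3.17ν²L/(gD³h_f)) = 4.93×10^-5
Q = -0.965·0.008056·ln(2.495×10^-4) = 0.06450 m³/s
Check: V = 2.30 m/s, Re = 3.68×10^5, f = 0.01939, h_f = 8.40 m ≈ 8.34 m ✓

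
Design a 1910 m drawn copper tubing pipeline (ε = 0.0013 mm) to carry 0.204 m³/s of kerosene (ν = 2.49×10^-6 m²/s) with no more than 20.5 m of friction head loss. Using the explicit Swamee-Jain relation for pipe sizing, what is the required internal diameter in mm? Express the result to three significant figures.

D ≈ 346 mm

Swamee-Jain (Type III): D = 0.66·[ε^1.25·(LQ²/(gh_f))^4.75 + ν·Q^9.4·(L/(gh_f))^5.2]^0.04
LQ²/(gh_f) = 0.3952; L/(gh_f) = 9.498
Term 1 = ε^1.25·(…)^4.75 = 5.34×10^-10; Term 2 = ν·Q^9.4·(…)^5.2 = 9.78×10^-8
D = 0.66·(5.34×10^-10 + 9.78×10^-8)^0.04 = 0.3461 m = 346 mm
Check: V = 2.17 m/s, Re = 3.01×10^5, f = 0.01441, h_f = 19.0 m ≈ 20.5 m ✓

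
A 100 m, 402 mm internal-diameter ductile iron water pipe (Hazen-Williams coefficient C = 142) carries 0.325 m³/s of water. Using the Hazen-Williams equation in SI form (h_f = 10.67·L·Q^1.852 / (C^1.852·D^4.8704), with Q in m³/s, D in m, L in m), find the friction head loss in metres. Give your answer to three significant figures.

h_f = 10.67·100·0.325^1.852 / (142^1.852·0.402^4.8704) = 1.163 m

h_f ≈ 1.16 m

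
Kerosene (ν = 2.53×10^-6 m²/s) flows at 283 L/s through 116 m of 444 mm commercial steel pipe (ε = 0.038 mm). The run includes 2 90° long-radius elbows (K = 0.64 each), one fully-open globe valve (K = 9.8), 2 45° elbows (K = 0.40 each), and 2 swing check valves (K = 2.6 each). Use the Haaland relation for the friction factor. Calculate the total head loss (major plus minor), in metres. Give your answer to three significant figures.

H_L ≈ 3.57 m

V = 4Q/(πD²) = 1.828 m/s; V²/2g = 0.1703 m
Re = 3.21×10^5, ε/D = 8.56×10^-5 → f = 0.01496 (Haaland)
Major: h_f = f(L/D)·V²/2g = 0.01496·261.3·0.1703 = 0.6654 m
Minor: ΣK = 17.1; h_m = ΣK·V²/2g = 2.908 m
Total H_L = 0.6654 + 2.908 = 3.574 m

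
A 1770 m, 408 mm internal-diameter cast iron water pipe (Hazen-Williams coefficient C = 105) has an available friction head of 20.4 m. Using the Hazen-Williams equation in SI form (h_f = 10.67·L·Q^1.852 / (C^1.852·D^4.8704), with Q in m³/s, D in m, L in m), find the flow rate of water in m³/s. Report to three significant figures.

Q ≈ 0.249 m³/s

Rearranging: Q = [h_f·C^1.852·D^4.8704 / (10.67·L)]^(1/1.852)
Q = [20.4·105^1.852·0.408^4.8704 / (10.67·1770)]^0.540 = 0.2486 m³/s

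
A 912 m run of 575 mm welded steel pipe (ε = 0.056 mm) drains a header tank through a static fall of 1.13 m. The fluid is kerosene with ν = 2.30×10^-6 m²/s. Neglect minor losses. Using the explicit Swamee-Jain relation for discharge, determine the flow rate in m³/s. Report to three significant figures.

Swamee-Jain (Type II): Q = -0.965·√(gD⁵h_f/L)·ln[ε/(3.7D) + √(3.17ν²L/(gD³h_f))]
√(gD⁵h_f/L) = √(9.81·0.575⁵·1.13/912) = 0.02764
ε/(3.7D) = 2.63×10^-5; √(3.17ν²L/(gD³h_f)) = 8.52×10^-5
Q = -0.965·0.02764·ln(1.115×10^-4) = 0.2428 m³/s
Check: V = 0.935 m/s, Re = 2.34×10^5, f = 0.01598, h_f = 1.13 m ≈ 1.13 m ✓

Q ≈ 0.243 m³/s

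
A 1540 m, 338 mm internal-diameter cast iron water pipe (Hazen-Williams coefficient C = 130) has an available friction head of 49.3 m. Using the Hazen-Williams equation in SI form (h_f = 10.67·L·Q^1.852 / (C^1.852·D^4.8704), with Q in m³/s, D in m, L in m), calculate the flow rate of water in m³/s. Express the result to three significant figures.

Q ≈ 0.326 m³/s

Rearranging: Q = [h_f·C^1.852·D^4.8704 / (10.67·L)]^(1/1.852)
Q = [49.3·130^1.852·0.338^4.8704 / (10.67·1540)]^0.540 = 0.3257 m³/s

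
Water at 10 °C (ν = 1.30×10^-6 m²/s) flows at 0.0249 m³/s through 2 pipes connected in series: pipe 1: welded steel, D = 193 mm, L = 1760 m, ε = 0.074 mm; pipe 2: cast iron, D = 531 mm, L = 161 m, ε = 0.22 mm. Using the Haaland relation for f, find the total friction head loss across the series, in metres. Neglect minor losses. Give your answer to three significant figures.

Pipe 1: V = 0.8511 m/s, Re = 1.26×10^5, ε/D = 3.83×10^-4, f = 0.01896, h_1 = f(L/D)V²/2g = 6.385 m
Pipe 2: V = 0.1124 m/s, Re = 4.59×10^4, ε/D = 4.14×10^-4, f = 0.02233, h_2 = f(L/D)V²/2g = 0.004362 m
Series → Q common, losses add: H = Σh = 6.389 m

H ≈ 6.39 m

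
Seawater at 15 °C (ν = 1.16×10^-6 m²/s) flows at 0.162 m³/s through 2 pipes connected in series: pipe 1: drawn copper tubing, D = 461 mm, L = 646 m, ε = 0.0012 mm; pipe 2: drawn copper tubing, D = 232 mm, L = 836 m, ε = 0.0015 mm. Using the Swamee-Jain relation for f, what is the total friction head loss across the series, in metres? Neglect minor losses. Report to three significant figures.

Pipe 1: V = 0.9706 m/s, Re = 3.86×10^5, ε/D = 2.60×10^-6, f = 0.01376, h_1 = f(L/D)V²/2g = 0.9255 m
Pipe 2: V = 3.832 m/s, Re = 7.66×10^5, ε/D = 6.47×10^-6, f = 0.01228, h_2 = f(L/D)V²/2g = 33.13 m
Series → Q common, losses add: H = Σh = 34.05 m

H ≈ 34.1 m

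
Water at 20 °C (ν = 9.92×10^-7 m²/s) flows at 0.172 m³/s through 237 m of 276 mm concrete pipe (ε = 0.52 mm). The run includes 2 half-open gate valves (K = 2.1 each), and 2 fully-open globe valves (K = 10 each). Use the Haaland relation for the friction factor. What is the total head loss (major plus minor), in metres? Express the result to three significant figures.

V = 4Q/(πD²) = 2.875 m/s; V²/2g = 0.4213 m
Re = 8.00×10^5, ε/D = 0.00188 → f = 0.02331 (Haaland)
Major: h_f = f(L/D)·V²/2g = 0.02331·858.7·0.4213 = 8.432 m
Minor: ΣK = 24.2; h_m = ΣK·V²/2g = 10.19 m
Total H_L = 8.432 + 10.19 = 18.63 m

H_L ≈ 18.6 m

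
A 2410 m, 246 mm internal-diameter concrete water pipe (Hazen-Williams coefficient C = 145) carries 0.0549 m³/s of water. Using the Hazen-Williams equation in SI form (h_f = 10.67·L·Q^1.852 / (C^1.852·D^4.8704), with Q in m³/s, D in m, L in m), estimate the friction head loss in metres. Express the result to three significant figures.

h_f = 10.67·2410·0.0549^1.852 / (145^1.852·0.246^4.8704) = 10.95 m

h_f ≈ 10.9 m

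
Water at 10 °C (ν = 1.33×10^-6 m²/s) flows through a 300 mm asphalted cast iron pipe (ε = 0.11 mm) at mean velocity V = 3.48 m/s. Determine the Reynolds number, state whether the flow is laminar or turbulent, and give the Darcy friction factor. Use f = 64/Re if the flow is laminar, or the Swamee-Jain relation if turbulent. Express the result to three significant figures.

Re ≈ 7.85×10^5; turbulent; f ≈ 0.0165

Re = VD/ν = 3.480·0.300/1.33×10^-6 = 7.85×10^5
Re > 4000 → turbulent; ε/D = 3.67×10^-4
Swamee-Jain: f = 0.01648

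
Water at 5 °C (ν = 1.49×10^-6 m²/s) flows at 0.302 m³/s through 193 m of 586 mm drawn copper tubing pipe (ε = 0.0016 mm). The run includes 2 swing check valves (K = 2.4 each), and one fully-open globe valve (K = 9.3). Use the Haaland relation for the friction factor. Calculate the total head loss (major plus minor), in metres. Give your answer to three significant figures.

V = 4Q/(πD²) = 1.120 m/s; V²/2g = 0.06391 m
Re = 4.40×10^5, ε/D = 2.73×10^-6 → f = 0.01339 (Haaland)
Major: h_f = f(L/D)·V²/2g = 0.01339·329.4·0.06391 = 0.2819 m
Minor: ΣK = 14.1; h_m = ΣK·V²/2g = 0.9011 m
Total H_L = 0.2819 + 0.9011 = 1.183 m

H_L ≈ 1.18 m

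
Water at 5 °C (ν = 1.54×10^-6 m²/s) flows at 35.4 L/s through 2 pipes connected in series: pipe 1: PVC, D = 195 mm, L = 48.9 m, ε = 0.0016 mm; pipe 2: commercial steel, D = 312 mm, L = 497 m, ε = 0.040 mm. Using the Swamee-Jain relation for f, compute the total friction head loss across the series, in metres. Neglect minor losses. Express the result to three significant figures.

H ≈ 0.624 m

Pipe 1: V = 1.185 m/s, Re = 1.50×10^5, ε/D = 8.21×10^-6, f = 0.01650, h_1 = f(L/D)V²/2g = 0.2964 m
Pipe 2: V = 0.4630 m/s, Re = 9.38×10^4, ε/D = 1.28×10^-4, f = 0.01883, h_2 = f(L/D)V²/2g = 0.3277 m
Series → Q common, losses add: H = Σh = 0.6240 m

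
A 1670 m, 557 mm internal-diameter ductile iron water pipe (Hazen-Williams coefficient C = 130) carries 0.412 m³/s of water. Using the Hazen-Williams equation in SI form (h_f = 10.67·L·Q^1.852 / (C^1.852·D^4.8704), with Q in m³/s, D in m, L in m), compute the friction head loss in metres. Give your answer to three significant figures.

h_f = 10.67·1670·0.412^1.852 / (130^1.852·0.557^4.8704) = 7.252 m

h_f ≈ 7.25 m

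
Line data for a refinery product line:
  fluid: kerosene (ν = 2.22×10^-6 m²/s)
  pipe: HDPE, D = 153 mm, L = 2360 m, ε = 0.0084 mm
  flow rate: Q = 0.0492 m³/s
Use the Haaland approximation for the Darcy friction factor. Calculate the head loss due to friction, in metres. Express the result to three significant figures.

V = 4Q/(πD²) = 4·0.0492/(π·0.153²) = 2.676 m/s
Re = VD/ν = 2.676·0.153/2.22×10^-6 = 1.84×10^5 → turbulent
ε/D = 0.0084/153 = 5.49×10^-5
Haaland: f = 0.01610
h_f = f(L/D)V²/(2g) = 0.01610·(2360/0.153)·2.676²/(2·9.81) = 90.62 m

h_f ≈ 90.6 m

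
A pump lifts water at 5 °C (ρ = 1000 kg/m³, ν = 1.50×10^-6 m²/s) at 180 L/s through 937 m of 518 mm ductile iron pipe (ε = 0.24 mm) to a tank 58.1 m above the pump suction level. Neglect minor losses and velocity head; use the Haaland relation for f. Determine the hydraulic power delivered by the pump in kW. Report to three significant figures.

V = 4Q/(πD²) = 0.8541 m/s; Re = 2.95×10^5; ε/D = 4.63×10^-4; f = 0.01788
h_f = f(L/D)V²/2g = 1.203 m
Total head H = z + h_f = 58.1 + 1.203 = 59.30 m
P_hyd = ρgQH = 1000·9.81·0.180·59.30 = 104.7 kW

P_hyd ≈ 105 kW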